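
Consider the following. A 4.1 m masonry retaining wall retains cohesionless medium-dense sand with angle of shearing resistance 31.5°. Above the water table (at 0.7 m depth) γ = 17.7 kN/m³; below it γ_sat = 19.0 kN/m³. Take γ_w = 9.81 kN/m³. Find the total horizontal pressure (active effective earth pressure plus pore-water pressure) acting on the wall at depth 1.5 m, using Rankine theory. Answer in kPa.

14.0 kPa

K_a = (1 − sin φ)/(1 + sin φ) = 0.3136.
γ' = 19.0 − 9.81 = 9.190 kN/m³.
Effective vertical stress at 1.5 m: σ'_v = 17.7×0.7 + 9.190×0.800 = 19.74 kPa.
σ'_h = K_a σ'_v = 0.3136 × 19.74 = 6.192 kPa; u = γ_w × 0.800 = 7.848 kPa.
Total σ_h = 6.192 + 7.848 = 14.04 kPa.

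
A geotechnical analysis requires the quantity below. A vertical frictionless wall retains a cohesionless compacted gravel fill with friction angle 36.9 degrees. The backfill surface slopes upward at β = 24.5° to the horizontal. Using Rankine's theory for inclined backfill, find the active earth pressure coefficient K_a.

K_a = cos β · (cos β − √(cos²β − cos²φ)) / (cos β + √(cos²β − cos²φ)).
cos β = 0.9100, cos φ = 0.7997, √(cos²β − cos²φ) = 0.4342.
K_a = 0.9100 × (0.9100 − 0.4342)/(0.9100 + 0.4342) = 0.3221.

0.322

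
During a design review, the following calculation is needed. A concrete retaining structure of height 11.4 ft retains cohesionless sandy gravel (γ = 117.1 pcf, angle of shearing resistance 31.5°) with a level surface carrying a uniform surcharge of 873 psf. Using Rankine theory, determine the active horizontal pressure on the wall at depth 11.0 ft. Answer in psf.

K_a = (1 − sin φ)/(1 + sin φ) = 0.3136.
σ_v = γz + q = 117.1 × 11.0 + 873 = 2161 psf.
σ_h = K_a σ_v = 0.3136 × 2161 = 677.8 psf.

678 psf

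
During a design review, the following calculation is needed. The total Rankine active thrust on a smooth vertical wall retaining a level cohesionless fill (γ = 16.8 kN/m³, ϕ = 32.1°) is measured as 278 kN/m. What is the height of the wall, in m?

10.4 m

K_a = 0.3060. P_a = ½ K_a γ H² ⇒ H = √(2P_a/(K_a γ)).
H = √(2×278/(0.3060×16.8)) = 10.40 m.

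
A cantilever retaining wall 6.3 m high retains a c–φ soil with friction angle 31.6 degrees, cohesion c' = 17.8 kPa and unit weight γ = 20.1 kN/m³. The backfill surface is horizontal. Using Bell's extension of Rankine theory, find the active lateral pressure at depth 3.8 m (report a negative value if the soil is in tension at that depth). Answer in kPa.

3.96 kPa

K_a = (1 − sin φ)/(1 + sin φ) = 0.3123.
σ_a = K_a γ z − 2c√K_a = 0.3123×20.1×3.8 − 2×17.8×0.5589 = 3.961 kPa.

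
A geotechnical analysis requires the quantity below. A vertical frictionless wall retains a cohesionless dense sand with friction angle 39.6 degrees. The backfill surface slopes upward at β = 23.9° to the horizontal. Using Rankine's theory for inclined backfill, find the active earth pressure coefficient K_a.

K_a = cos β · (cos β − √(cos²β − cos²φ)) / (cos β + √(cos²β − cos²φ)).
cos β = 0.9143, cos φ = 0.7705, √(cos²β − cos²φ) = 0.4921.
K_a = 0.9143 × (0.9143 − 0.4921)/(0.9143 + 0.4921) = 0.2744.

0.274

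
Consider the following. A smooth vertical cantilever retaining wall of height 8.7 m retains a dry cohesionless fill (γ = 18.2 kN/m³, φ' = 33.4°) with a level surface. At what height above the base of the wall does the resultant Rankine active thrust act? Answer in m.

K_a = 0.2899.
The pressure distribution is triangular, so the resultant acts at H/3 above the base = 8.7/3 = 2.900 m.

2.90 m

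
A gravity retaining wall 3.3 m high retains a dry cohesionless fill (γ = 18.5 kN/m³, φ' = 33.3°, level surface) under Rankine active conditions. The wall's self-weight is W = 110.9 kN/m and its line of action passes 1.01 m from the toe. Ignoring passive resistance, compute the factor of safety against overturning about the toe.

3.47

K_a = tan²(45° − 33.3°/2) = 0.2911.
P_a = ½K_aγH² = 0.5×0.2911×18.5×3.3² = 29.33 kN/m, acting at H/3 = 1.100 m above the base.
Overturning moment M_o = P_a × H/3 = 29.33 × 1.100 = 32.26.
Resisting moment M_r = W × 1.01 = 110.9 × 1.01 = 112.0.
FS_overturning = M_r/M_o = 112.0/32.26 = 3.472.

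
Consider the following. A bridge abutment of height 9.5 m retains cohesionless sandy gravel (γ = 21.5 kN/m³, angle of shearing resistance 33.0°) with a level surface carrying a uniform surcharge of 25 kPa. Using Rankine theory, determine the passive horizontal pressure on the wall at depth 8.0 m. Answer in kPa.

K_p = (1 + sin φ)/(1 − sin φ) = 3.392.
σ_v = γz + q = 21.5 × 8.0 + 25 = 197.0 kPa.
σ_h = K_p σ_v = 3.392 × 197.0 = 668.2 kPa.

668 kPa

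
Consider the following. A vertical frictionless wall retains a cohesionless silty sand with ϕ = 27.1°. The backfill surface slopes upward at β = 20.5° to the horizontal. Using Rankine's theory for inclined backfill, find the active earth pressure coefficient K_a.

K_a = cos β · (cos β − √(cos²β − cos²φ)) / (cos β + √(cos²β − cos²φ)).
cos β = 0.9367, cos φ = 0.8902, √(cos²β − cos²φ) = 0.2913.
K_a = 0.9367 × (0.9367 − 0.2913)/(0.9367 + 0.2913) = 0.4922.

0.492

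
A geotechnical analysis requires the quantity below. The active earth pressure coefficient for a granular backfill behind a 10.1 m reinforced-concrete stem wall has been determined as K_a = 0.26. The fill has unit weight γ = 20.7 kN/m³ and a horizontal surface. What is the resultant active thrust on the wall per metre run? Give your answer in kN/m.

275 kN/m

P = ½ K_a γ H² = 0.5 × 0.26 × 20.7 × 10.1² = 274.5 kN/m.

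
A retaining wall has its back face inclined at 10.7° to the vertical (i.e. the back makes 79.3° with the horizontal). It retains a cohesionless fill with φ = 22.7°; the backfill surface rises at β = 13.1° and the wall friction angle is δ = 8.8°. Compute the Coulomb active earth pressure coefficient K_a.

0.618

K_a = sin²(α+φ) / [sin²α · sin(α−δ) · (1 + √{sin(φ+δ)sin(φ−β) / (sin(α−δ)sin(α+β))})²].
With α = 79.3°, φ = 22.7°, δ = 8.8°, β = 13.1°: K_a = 0.6181.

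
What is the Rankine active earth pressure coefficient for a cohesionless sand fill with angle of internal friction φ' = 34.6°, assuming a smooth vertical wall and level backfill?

0.276

K_a = tan²(45° − φ/2) = tan²(27.70°) = 0.2756.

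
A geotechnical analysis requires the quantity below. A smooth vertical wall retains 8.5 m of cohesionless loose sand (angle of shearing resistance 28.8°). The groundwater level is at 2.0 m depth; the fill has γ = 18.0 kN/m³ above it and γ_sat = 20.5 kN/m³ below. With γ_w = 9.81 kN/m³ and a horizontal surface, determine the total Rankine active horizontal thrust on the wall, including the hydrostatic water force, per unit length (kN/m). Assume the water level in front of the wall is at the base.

381 kN/m

K_a = tan²(45° − φ/2) = 0.3498.
γ' = 20.5 − 9.81 = 10.69 kN/m³. Depth below WT = 6.5 m.
σ'_h at WT = K_a γ d_w = 12.59 kPa; at base = 12.59 + K_a γ' × 6.5 = 36.89 kPa.
P₁ (0–2.0 m) = ½×12.59×2.0 = 12.59. P₂ (2.0–8.5 m) = ½(12.59+36.89)×6.5 = 160.8.
P_w = ½ γ_w h₂² = 0.5×9.81×6.5² = 207.2. Total = 12.59+160.8+207.2 = 380.7 kN/m.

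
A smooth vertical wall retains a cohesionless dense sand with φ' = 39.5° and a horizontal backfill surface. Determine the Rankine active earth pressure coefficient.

0.222

K_a = tan²(45° − φ/2) = tan²(25.25°) = 0.2224.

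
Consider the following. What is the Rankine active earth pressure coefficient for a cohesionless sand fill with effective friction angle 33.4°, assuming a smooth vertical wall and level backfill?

0.290

K_a = tan²(45° − φ/2) = tan²(28.30°) = 0.2899.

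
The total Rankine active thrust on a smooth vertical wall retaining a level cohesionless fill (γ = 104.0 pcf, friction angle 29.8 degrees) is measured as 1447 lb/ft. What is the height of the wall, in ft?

K_a = 0.3360. P_a = ½ K_a γ H² ⇒ H = √(2P_a/(K_a γ)).
H = √(2×1447/(0.3360×104.0)) = 9.100 ft.

9.10 ft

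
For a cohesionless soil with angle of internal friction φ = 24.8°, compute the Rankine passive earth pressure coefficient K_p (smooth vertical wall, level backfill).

2.45

K_p = (1 + sin φ)/(1 − sin φ) = tan²(45° + 24.8°/2) = 2.445.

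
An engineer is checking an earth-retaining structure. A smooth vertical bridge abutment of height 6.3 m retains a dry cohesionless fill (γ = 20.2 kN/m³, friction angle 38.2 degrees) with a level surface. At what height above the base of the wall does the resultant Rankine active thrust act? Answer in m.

2.10 m

K_a = 0.2358.
The pressure distribution is triangular, so the resultant acts at H/3 above the base = 6.3/3 = 2.100 m.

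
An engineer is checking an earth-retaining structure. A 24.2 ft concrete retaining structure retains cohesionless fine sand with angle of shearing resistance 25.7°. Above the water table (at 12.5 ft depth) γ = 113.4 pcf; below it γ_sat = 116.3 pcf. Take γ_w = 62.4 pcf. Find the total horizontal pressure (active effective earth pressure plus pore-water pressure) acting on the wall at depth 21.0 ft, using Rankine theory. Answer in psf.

1270 psf

K_a = (1 − sin φ)/(1 + sin φ) = 0.3950.
γ' = 116.3 − 62.4 = 53.90 pcf.
Effective vertical stress at 21.0 ft: σ'_v = 113.4×12.5 + 53.90×8.50 = 1876 psf.
σ'_h = K_a σ'_v = 0.3950 × 1876 = 740.9 psf; u = γ_w × 8.50 = 530.4 psf.
Total σ_h = 740.9 + 530.4 = 1271 psf.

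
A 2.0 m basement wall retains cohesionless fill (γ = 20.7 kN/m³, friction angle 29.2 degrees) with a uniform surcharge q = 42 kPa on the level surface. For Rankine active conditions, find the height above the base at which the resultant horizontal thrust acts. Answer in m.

0.890 m

K_a = 0.3442.
Triangular part P₁ = ½K_aγH² = 14.25 at H/3 = 0.6667 m; rectangular part P₂ = K_a q H = 28.91 at H/2 = 1.000 m.
ȳ = (P₁·0.6667 + P₂·1.000)/(P₁+P₂) = 0.8900 m.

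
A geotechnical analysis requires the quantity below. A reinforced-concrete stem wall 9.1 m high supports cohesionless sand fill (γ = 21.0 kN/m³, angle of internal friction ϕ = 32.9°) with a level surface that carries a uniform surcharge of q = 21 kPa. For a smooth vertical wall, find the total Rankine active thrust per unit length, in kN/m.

314 kN/m

K_a = tan²(45° − φ/2) = 0.2960.
Soil triangle: ½ K_a γ H² = 0.5×0.2960×21.0×9.1² = 257.4 kN/m.
Surcharge rectangle: K_a q H = 0.2960×21×9.1 = 56.57 kN/m.
Total = 257.4 + 56.57 = 314.0 kN/m.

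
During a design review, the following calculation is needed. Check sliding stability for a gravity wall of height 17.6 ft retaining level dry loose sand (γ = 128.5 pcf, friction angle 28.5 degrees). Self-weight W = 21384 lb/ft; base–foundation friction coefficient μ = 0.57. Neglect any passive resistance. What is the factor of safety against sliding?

K_a = tan²(45° − 28.5°/2) = 0.3540.
P_a = ½K_aγH² = 0.5×0.3540×128.5×17.6² = 7044 lb/ft, acting at H/3 = 5.867 ft above the base.
FS_sliding = μW / P_a = 0.57×21384 / 7044 = 1.730.

1.73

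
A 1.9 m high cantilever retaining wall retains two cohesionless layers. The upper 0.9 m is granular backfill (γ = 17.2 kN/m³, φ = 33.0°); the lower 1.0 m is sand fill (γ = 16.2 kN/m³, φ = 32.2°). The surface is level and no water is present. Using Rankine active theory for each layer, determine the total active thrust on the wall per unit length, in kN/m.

9.24 kN/m

K_a1 = tan²(45°−33.0°/2) = 0.2948; K_a2 = tan²(45°−32.2°/2) = 0.3047.
Layer 1: σ at base = K_a1 γ₁ h₁ = 4.564 kPa; P₁ = ½×4.564×0.9 = 2.054.
Layer 2: σ_v at top = γ₁h₁ = 15.48; σ_h top = K_a2×15.48 = 4.717; σ_h base = K_a2×(15.48+16.2×1.0) = 9.654.
P₂ = ½(4.717+9.654)×1.0 = 7.186. Total P_a = 2.054+7.186 = 9.239 kN/m.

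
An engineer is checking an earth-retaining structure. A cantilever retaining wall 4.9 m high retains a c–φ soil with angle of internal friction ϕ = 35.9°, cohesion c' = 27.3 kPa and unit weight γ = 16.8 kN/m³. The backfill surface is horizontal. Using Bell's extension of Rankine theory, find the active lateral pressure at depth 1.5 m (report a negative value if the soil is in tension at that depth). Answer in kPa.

-21.3 kPa

K_a = (1 − sin φ)/(1 + sin φ) = 0.2607.
σ_a = K_a γ z − 2c√K_a = 0.2607×16.8×1.5 − 2×27.3×0.5106 = -21.31 kPa.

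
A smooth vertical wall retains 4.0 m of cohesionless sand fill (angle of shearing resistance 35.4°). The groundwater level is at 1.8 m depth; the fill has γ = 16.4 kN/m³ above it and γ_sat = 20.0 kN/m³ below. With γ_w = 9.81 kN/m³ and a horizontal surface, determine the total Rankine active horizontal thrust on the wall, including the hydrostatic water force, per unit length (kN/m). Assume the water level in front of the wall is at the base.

54.7 kN/m

K_a = tan²(45° − φ/2) = 0.2664.
γ' = 20.0 − 9.81 = 10.19 kN/m³. Depth below WT = 2.2 m.
σ'_h at WT = K_a γ d_w = 7.864 kPa; at base = 7.864 + K_a γ' × 2.2 = 13.84 kPa.
P₁ (0–1.8 m) = ½×7.864×1.8 = 7.078. P₂ (1.8–4.0 m) = ½(7.864+13.84)×2.2 = 23.87.
P_w = ½ γ_w h₂² = 0.5×9.81×2.2² = 23.74. Total = 7.078+23.87+23.74 = 54.69 kN/m.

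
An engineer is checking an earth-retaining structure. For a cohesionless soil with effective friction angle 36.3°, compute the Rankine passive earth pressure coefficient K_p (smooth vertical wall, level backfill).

K_p = (1 + sin φ)/(1 − sin φ) = tan²(45° + 36.3°/2) = 3.902.

3.90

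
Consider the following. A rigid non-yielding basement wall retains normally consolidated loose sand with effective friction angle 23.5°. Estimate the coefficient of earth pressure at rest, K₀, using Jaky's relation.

K₀ = 1 − sin φ' = 1 − sin 23.5° = 0.6013.

0.601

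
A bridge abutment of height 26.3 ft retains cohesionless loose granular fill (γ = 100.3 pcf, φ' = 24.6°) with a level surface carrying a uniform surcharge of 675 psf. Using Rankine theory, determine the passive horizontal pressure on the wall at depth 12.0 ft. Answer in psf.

K_p = (1 + sin φ)/(1 − sin φ) = 2.426.
σ_v = γz + q = 100.3 × 12.0 + 675 = 1879 psf.
σ_h = K_p σ_v = 2.426 × 1879 = 4558 psf.

4560 psf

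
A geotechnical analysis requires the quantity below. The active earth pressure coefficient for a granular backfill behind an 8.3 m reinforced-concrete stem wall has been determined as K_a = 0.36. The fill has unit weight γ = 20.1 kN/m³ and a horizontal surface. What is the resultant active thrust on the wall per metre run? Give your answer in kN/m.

249 kN/m

P = ½ K_a γ H² = 0.5 × 0.36 × 20.1 × 8.3² = 249.2 kN/m.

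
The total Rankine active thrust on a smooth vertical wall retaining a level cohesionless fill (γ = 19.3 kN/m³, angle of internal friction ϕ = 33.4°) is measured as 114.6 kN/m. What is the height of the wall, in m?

K_a = 0.2899. P_a = ½ K_a γ H² ⇒ H = √(2P_a/(K_a γ)).
H = √(2×114.6/(0.2899×19.3)) = 6.400 m.

6.40 m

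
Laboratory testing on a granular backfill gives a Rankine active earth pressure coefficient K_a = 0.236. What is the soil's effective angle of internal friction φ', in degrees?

38.2°

K_a = tan²(45° − φ/2) ⇒ 45° − φ/2 = arctan(√0.236) = 25.91°.
φ = 2(45° − 25.91°) = 38.18°.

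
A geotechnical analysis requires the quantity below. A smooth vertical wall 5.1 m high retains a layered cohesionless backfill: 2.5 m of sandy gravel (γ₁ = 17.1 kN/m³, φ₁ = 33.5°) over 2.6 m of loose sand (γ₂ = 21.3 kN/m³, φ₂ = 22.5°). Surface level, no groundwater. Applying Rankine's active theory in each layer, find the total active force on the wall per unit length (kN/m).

K_a1 = tan²(45°−33.5°/2) = 0.2887; K_a2 = tan²(45°−22.5°/2) = 0.4465.
Layer 1: σ at base = K_a1 γ₁ h₁ = 12.34 kPa; P₁ = ½×12.34×2.5 = 15.43.
Layer 2: σ_v at top = γ₁h₁ = 42.75; σ_h top = K_a2×42.75 = 19.09; σ_h base = K_a2×(42.75+21.3×2.6) = 43.81.
P₂ = ½(19.09+43.81)×2.6 = 81.77. Total P_a = 15.43+81.77 = 97.20 kN/m.

97.2 kN/m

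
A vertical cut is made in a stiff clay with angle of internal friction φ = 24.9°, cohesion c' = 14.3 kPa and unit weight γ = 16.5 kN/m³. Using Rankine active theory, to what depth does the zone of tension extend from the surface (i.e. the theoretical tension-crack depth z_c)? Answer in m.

K_a = tan²(45° − 24.9°/2) = 0.4074; √K_a = 0.6383.
The active pressure is zero where K_a γ z = 2c√K_a, so z_c = 2c/(γ√K_a) = 2×14.3/(16.5×0.6383) = 2.716 m.

2.72 m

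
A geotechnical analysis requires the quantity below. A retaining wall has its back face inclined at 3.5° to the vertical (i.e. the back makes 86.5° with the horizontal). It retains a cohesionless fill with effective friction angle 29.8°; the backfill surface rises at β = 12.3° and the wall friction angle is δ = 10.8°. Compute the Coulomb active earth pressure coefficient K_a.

0.395

K_a = sin²(α+φ) / [sin²α · sin(α−δ) · (1 + √{sin(φ+δ)sin(φ−β) / (sin(α−δ)sin(α+β))})²].
With α = 86.5°, φ = 29.8°, δ = 10.8°, β = 12.3°: K_a = 0.3948.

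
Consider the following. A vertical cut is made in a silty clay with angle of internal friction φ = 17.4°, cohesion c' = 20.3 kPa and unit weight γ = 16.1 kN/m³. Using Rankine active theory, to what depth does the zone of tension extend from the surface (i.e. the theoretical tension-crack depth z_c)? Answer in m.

3.43 m

K_a = tan²(45° − 17.4°/2) = 0.5396; √K_a = 0.7346.
The active pressure is zero where K_a γ z = 2c√K_a, so z_c = 2c/(γ√K_a) = 2×20.3/(16.1×0.7346) = 3.433 m.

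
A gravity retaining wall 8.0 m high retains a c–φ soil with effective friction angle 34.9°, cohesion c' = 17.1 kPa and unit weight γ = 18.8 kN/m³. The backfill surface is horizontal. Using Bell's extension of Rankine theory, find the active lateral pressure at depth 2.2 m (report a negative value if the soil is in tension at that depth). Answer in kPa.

K_a = (1 − sin φ)/(1 + sin φ) = 0.2721.
σ_a = K_a γ z − 2c√K_a = 0.2721×18.8×2.2 − 2×17.1×0.5217 = -6.585 kPa.

-6.59 kPa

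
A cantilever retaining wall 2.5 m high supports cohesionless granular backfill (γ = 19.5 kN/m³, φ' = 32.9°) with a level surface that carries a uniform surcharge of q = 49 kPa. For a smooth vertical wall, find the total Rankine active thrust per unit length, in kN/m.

54.3 kN/m

K_a = tan²(45° − φ/2) = 0.2960.
Soil triangle: ½ K_a γ H² = 0.5×0.2960×19.5×2.5² = 18.04 kN/m.
Surcharge rectangle: K_a q H = 0.2960×49×2.5 = 36.26 kN/m.
Total = 18.04 + 36.26 = 54.30 kN/m.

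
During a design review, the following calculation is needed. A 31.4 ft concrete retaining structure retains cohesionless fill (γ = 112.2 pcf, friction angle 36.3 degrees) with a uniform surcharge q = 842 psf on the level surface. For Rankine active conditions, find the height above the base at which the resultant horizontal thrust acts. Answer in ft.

12.2 ft

K_a = 0.2563.
Triangular part P₁ = ½K_aγH² = 14170 at H/3 = 10.47 ft; rectangular part P₂ = K_a q H = 6775 at H/2 = 15.70 ft.
ȳ = (P₁·10.47 + P₂·15.70)/(P₁+P₂) = 12.16 ft.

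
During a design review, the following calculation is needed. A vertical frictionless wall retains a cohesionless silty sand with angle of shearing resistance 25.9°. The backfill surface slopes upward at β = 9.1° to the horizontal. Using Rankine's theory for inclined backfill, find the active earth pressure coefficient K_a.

K_a = cos β · (cos β − √(cos²β − cos²φ)) / (cos β + √(cos²β − cos²φ)).
cos β = 0.9874, cos φ = 0.8996, √(cos²β − cos²φ) = 0.4072.
K_a = 0.9874 × (0.9874 − 0.4072)/(0.9874 + 0.4072) = 0.4108.

0.411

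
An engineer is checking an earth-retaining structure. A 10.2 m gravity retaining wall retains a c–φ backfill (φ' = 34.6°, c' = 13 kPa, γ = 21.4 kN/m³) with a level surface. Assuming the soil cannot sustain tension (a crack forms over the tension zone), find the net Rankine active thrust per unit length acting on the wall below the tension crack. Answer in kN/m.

183 kN/m

K_a = 0.2756; √K_a = 0.5250.
Tension-crack depth z_c = 2c/(γ√K_a) = 2×13/(21.4×0.5250) = 2.314 m.
σ_a at base = K_a γ H − 2c√K_a = 0.2756×21.4×10.2 − 2×13×0.5250 = 46.52 kPa.
P_a = ½ × 46.52 × (H − z_c) = 0.5×46.52×7.886 = 183.4 kN/m.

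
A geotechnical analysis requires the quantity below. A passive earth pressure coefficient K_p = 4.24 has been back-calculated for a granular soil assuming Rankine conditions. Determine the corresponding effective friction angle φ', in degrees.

38.2°

K_p = (1+sin φ)/(1−sin φ) ⇒ sin φ = (K_p − 1)/(K_p + 1) = 0.6183.
φ = arcsin(0.6183) = 38.19°.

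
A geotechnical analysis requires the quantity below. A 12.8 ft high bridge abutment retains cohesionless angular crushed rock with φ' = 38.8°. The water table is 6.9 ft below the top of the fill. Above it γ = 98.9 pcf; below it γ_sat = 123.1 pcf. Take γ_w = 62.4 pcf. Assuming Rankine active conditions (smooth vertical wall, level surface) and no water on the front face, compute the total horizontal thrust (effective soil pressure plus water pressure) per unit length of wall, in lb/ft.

K_a = tan²(45° − φ/2) = 0.2296.
γ' = 123.1 − 62.4 = 60.70 pcf. Depth below WT = 5.9 ft.
σ'_h at WT = K_a γ d_w = 156.7 psf; at base = 156.7 + K_a γ' × 5.9 = 238.9 psf.
P₁ (0–6.9 ft) = ½×156.7×6.9 = 540.4. P₂ (6.9–12.8 ft) = ½(156.7+238.9)×5.9 = 1167.
P_w = ½ γ_w h₂² = 0.5×62.4×5.9² = 1086. Total = 540.4+1167+1086 = 2793 lb/ft.

2790 lb/ft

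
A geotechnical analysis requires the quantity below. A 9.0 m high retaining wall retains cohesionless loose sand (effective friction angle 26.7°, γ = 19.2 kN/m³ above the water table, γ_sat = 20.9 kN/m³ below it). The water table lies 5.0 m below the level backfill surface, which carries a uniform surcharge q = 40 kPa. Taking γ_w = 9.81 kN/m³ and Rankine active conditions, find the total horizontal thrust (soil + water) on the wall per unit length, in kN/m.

K_a = tan²(45° − φ/2) = 0.3800.
γ' = 20.9 − 9.81 = 11.09 kN/m³. h₂ = H − d_w = 4.0 m.
σ'_h: at surface K_a·q = 15.20; at WT K_a(q+γd_w) = 51.67; at base K_a(q+γd_w+γ'h₂) = 68.53 kPa.
P₁ = ½(15.20+51.67)×5.0 = 167.2; P₂ = ½(51.67+68.53)×4.0 = 240.4; P_w = ½γ_w h₂² = 78.48.
Total = 167.2+240.4+78.48 = 486.1 kN/m.

486 kN/m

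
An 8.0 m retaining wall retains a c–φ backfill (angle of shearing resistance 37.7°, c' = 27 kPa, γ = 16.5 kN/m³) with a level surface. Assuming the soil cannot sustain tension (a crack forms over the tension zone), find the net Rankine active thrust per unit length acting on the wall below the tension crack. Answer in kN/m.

3.54 kN/m

K_a = 0.2411; √K_a = 0.4910.
Tension-crack depth z_c = 2c/(γ√K_a) = 2×27/(16.5×0.4910) = 6.666 m.
σ_a at base = K_a γ H − 2c√K_a = 0.2411×16.5×8.0 − 2×27×0.4910 = 5.307 kPa.
P_a = ½ × 5.307 × (H − z_c) = 0.5×5.307×1.334 = 3.540 kN/m.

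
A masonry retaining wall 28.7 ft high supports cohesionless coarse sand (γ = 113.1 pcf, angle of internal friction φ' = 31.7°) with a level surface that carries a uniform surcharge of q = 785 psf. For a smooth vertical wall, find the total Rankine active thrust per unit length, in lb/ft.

21500 lb/ft

K_a = tan²(45° − φ/2) = 0.3111.
Soil triangle: ½ K_a γ H² = 0.5×0.3111×113.1×28.7² = 14490 lb/ft.
Surcharge rectangle: K_a q H = 0.3111×785×28.7 = 7008 lb/ft.
Total = 14490 + 7008 = 21500 lb/ft.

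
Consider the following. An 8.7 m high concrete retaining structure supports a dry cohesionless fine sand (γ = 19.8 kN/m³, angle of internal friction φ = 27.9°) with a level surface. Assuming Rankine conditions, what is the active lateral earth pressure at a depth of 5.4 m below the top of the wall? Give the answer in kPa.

38.8 kPa

K_a = (1 − sin φ)/(1 + sin φ) = 0.3625.
σ_h = K_a γ z = 0.3625 × 19.8 × 5.4 = 38.75 kPa.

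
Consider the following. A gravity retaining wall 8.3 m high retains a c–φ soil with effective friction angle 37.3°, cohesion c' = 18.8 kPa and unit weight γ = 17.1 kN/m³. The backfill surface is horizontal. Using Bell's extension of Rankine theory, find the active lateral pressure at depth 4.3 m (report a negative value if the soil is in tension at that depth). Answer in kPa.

-0.584 kPa

K_a = (1 − sin φ)/(1 + sin φ) = 0.2453.
σ_a = K_a γ z − 2c√K_a = 0.2453×17.1×4.3 − 2×18.8×0.4953 = -0.5841 kPa.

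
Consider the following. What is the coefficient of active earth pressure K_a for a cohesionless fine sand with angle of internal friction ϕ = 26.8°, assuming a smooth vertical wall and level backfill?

0.378

K_a = tan²(45° − φ/2) = tan²(31.60°) = 0.3785.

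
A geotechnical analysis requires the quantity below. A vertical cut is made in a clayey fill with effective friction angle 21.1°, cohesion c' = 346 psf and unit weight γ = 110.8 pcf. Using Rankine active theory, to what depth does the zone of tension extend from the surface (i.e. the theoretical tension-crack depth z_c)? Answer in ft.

9.10 ft

K_a = tan²(45° − 21.1°/2) = 0.4706; √K_a = 0.6860.
The active pressure is zero where K_a γ z = 2c√K_a, so z_c = 2c/(γ√K_a) = 2×346/(110.8×0.6860) = 9.104 ft.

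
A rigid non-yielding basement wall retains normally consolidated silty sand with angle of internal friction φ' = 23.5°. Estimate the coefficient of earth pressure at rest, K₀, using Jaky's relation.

K₀ = 1 − sin φ' = 1 − sin 23.5° = 0.6013.

0.601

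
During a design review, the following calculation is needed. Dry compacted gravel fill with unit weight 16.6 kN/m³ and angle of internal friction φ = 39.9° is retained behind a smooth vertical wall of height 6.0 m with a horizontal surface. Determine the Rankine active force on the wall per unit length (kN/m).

K_a = tan²(45° − φ/2) = 0.2184.
P_a = ½ K_a γ H² = 0.5 × 0.2184 × 16.6 × 6.0² = 65.27 kN/m.

65.3 kN/m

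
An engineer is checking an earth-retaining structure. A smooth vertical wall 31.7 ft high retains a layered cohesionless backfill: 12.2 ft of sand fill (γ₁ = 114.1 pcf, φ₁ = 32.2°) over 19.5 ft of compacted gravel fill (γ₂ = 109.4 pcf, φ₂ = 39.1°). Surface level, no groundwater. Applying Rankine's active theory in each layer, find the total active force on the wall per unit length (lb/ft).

13400 lb/ft

K_a1 = tan²(45°−32.2°/2) = 0.3047; K_a2 = tan²(45°−39.1°/2) = 0.2265.
Layer 1: σ at base = K_a1 γ₁ h₁ = 424.2 psf; P₁ = ½×424.2×12.2 = 2588.
Layer 2: σ_v at top = γ₁h₁ = 1392; σ_h top = K_a2×1392 = 315.3; σ_h base = K_a2×(1392+109.4×19.5) = 798.4.
P₂ = ½(315.3+798.4)×19.5 = 10860. Total P_a = 2588+10860 = 13450 lb/ft.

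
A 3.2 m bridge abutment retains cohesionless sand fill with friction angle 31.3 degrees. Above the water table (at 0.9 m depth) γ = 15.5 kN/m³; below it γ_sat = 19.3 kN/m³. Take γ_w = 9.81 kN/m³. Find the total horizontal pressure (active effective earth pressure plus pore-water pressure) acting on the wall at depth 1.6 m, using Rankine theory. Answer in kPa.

13.4 kPa

K_a = (1 − sin φ)/(1 + sin φ) = 0.3162.
γ' = 19.3 − 9.81 = 9.490 kN/m³.
Effective vertical stress at 1.6 m: σ'_v = 15.5×0.9 + 9.490×0.700 = 20.59 kPa.
σ'_h = K_a σ'_v = 0.3162 × 20.59 = 6.512 kPa; u = γ_w × 0.700 = 6.867 kPa.
Total σ_h = 6.512 + 6.867 = 13.38 kPa.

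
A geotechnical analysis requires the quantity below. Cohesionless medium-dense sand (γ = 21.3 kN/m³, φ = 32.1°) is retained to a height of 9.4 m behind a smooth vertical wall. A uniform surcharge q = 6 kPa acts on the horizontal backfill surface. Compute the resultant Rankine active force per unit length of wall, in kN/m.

K_a = tan²(45° − φ/2) = 0.3060.
Soil triangle: ½ K_a γ H² = 0.5×0.3060×21.3×9.4² = 288.0 kN/m.
Surcharge rectangle: K_a q H = 0.3060×6×9.4 = 17.26 kN/m.
Total = 288.0 + 17.26 = 305.2 kN/m.

305 kN/m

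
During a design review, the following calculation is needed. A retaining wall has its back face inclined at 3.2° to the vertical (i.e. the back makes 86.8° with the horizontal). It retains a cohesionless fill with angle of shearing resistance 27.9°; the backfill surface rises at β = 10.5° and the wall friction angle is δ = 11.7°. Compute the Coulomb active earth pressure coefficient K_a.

K_a = sin²(α+φ) / [sin²α · sin(α−δ) · (1 + √{sin(φ+δ)sin(φ−β) / (sin(α−δ)sin(α+β))})²].
With α = 86.8°, φ = 27.9°, δ = 11.7°, β = 10.5°: K_a = 0.4098.

0.410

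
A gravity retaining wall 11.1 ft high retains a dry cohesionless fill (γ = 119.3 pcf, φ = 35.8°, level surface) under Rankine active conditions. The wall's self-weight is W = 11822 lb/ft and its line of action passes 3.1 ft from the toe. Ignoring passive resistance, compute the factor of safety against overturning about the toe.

K_a = tan²(45° − 35.8°/2) = 0.2619.
P_a = ½K_aγH² = 0.5×0.2619×119.3×11.1² = 1925 lb/ft, acting at H/3 = 3.700 ft above the base.
Overturning moment M_o = P_a × H/3 = 1925 × 3.700 = 7121.
Resisting moment M_r = W × 3.1 = 11822 × 3.1 = 36650.
FS_overturning = M_r/M_o = 36650/7121 = 5.147.

5.15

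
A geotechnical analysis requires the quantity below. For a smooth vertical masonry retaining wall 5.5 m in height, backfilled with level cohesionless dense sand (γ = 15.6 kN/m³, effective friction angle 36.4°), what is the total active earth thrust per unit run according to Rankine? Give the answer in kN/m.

60.2 kN/m

K_a = tan²(45° − φ/2) = 0.2552.
P_a = ½ K_a γ H² = 0.5 × 0.2552 × 15.6 × 5.5² = 60.21 kN/m.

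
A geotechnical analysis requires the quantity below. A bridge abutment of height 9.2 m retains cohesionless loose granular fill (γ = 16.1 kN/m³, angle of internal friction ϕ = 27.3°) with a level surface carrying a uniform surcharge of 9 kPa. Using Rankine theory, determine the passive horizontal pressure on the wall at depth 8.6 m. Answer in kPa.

397 kPa

K_p = (1 + sin φ)/(1 − sin φ) = 2.694.
σ_v = γz + q = 16.1 × 8.6 + 9 = 147.5 kPa.
σ_h = K_p σ_v = 2.694 × 147.5 = 397.3 kPa.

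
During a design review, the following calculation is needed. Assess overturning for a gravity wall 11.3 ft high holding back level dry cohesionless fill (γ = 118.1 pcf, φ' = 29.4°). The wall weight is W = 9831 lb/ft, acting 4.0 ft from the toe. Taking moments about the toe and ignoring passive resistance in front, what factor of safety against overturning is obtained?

4.05

K_a = tan²(45° − 29.4°/2) = 0.3415.
P_a = ½K_aγH² = 0.5×0.3415×118.1×11.3² = 2575 lb/ft, acting at H/3 = 3.767 ft above the base.
Overturning moment M_o = P_a × H/3 = 2575 × 3.767 = 9698.
Resisting moment M_r = W × 4.0 = 9831 × 4.0 = 39320.
FS_overturning = M_r/M_o = 39320/9698 = 4.055.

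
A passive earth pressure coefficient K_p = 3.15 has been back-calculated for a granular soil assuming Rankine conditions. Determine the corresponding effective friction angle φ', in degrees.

K_p = (1+sin φ)/(1−sin φ) ⇒ sin φ = (K_p − 1)/(K_p + 1) = 0.5181.
φ = arcsin(0.5181) = 31.20°.

31.2°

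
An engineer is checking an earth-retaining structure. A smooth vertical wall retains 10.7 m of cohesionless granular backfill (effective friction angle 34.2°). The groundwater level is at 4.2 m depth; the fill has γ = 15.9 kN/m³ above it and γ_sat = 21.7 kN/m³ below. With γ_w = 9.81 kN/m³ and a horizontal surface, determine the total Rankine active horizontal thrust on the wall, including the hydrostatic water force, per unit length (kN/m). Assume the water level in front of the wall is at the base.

K_a = tan²(45° − φ/2) = 0.2803.
γ' = 21.7 − 9.81 = 11.89 kN/m³. Depth below WT = 6.5 m.
σ'_h at WT = K_a γ d_w = 18.72 kPa; at base = 18.72 + K_a γ' × 6.5 = 40.39 kPa.
P₁ (0–4.2 m) = ½×18.72×4.2 = 39.31. P₂ (4.2–10.7 m) = ½(18.72+40.39)×6.5 = 192.1.
P_w = ½ γ_w h₂² = 0.5×9.81×6.5² = 207.2. Total = 39.31+192.1+207.2 = 438.7 kN/m.

439 kN/m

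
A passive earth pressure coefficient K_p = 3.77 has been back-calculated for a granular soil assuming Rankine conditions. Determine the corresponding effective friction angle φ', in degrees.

K_p = (1+sin φ)/(1−sin φ) ⇒ sin φ = (K_p − 1)/(K_p + 1) = 0.5807.
φ = arcsin(0.5807) = 35.50°.

35.5°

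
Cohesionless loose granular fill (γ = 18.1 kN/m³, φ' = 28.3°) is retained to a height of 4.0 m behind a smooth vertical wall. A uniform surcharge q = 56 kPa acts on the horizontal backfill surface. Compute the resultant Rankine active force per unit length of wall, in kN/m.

132 kN/m

K_a = tan²(45° − φ/2) = 0.3568.
Soil triangle: ½ K_a γ H² = 0.5×0.3568×18.1×4.0² = 51.66 kN/m.
Surcharge rectangle: K_a q H = 0.3568×56×4.0 = 79.92 kN/m.
Total = 51.66 + 79.92 = 131.6 kN/m.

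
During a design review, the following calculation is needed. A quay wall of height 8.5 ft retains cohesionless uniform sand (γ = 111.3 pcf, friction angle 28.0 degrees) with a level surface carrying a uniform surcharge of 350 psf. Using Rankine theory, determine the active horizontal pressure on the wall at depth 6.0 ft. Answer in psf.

K_a = (1 − sin φ)/(1 + sin φ) = 0.3610.
σ_v = γz + q = 111.3 × 6.0 + 350 = 1018 psf.
σ_h = K_a σ_v = 0.3610 × 1018 = 367.5 psf.

367 psf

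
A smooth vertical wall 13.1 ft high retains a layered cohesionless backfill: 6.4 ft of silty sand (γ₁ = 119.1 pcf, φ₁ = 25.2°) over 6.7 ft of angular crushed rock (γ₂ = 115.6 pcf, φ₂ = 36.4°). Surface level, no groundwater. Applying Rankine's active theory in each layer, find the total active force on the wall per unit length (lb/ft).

2950 lb/ft

K_a1 = tan²(45°−25.2°/2) = 0.4027; K_a2 = tan²(45°−36.4°/2) = 0.2552.
Layer 1: σ at base = K_a1 γ₁ h₁ = 307.0 psf; P₁ = ½×307.0×6.4 = 982.4.
Layer 2: σ_v at top = γ₁h₁ = 762.2; σ_h top = K_a2×762.2 = 194.5; σ_h base = K_a2×(762.2+115.6×6.7) = 392.1.
P₂ = ½(194.5+392.1)×6.7 = 1965. Total P_a = 982.4+1965 = 2948 lb/ft.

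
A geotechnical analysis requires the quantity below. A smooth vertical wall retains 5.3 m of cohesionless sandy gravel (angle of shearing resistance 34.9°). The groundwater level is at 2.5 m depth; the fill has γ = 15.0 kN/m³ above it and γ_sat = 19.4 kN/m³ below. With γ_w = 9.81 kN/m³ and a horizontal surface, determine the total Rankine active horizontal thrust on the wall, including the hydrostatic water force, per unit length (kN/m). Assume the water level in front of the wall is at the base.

K_a = tan²(45° − φ/2) = 0.2721.
γ' = 19.4 − 9.81 = 9.590 kN/m³. Depth below WT = 2.8 m.
σ'_h at WT = K_a γ d_w = 10.21 kPa; at base = 10.21 + K_a γ' × 2.8 = 17.51 kPa.
P₁ (0–2.5 m) = ½×10.21×2.5 = 12.76. P₂ (2.5–5.3 m) = ½(10.21+17.51)×2.8 = 38.81.
P_w = ½ γ_w h₂² = 0.5×9.81×2.8² = 38.46. Total = 12.76+38.81+38.46 = 90.02 kN/m.

90.0 kN/m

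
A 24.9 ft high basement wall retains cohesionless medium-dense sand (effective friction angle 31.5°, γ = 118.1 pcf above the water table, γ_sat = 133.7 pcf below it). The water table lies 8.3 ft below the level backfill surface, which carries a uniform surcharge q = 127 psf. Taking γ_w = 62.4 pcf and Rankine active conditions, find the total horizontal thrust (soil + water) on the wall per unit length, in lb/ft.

K_a = tan²(45° − φ/2) = 0.3136.
γ' = 133.7 − 62.4 = 71.30 pcf. h₂ = H − d_w = 16.6 ft.
σ'_h: at surface K_a·q = 39.83; at WT K_a(q+γd_w) = 347.3; at base K_a(q+γd_w+γ'h₂) = 718.5 psf.
P₁ = ½(39.83+347.3)×8.3 = 1606; P₂ = ½(347.3+718.5)×16.6 = 8846; P_w = ½γ_w h₂² = 8597.
Total = 1606+8846+8597 = 19050 lb/ft.

19000 lb/ft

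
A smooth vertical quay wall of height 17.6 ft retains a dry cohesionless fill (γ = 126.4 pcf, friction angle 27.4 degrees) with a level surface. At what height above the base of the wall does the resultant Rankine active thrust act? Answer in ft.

K_a = 0.3697.
The pressure distribution is triangular, so the resultant acts at H/3 above the base = 17.6/3 = 5.867 ft.

5.87 ft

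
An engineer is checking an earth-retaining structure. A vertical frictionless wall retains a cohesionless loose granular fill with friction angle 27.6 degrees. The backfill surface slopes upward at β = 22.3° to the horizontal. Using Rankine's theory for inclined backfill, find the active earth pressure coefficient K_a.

K_a = cos β · (cos β − √(cos²β − cos²φ)) / (cos β + √(cos²β − cos²φ)).
cos β = 0.9252, cos φ = 0.8862, √(cos²β − cos²φ) = 0.2658.
K_a = 0.9252 × (0.9252 − 0.2658)/(0.9252 + 0.2658) = 0.5122.

0.512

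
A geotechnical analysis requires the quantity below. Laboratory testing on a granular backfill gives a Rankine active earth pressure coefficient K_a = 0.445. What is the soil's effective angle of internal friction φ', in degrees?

22.6°

K_a = tan²(45° − φ/2) ⇒ 45° − φ/2 = arctan(√0.445) = 33.71°.
φ = 2(45° − 33.71°) = 22.59°.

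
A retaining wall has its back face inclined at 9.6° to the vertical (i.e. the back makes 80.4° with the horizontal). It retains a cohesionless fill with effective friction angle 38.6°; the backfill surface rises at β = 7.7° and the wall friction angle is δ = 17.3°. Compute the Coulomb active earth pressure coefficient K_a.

0.309

K_a = sin²(α+φ) / [sin²α · sin(α−δ) · (1 + √{sin(φ+δ)sin(φ−β) / (sin(α−δ)sin(α+β))})²].
With α = 80.4°, φ = 38.6°, δ = 17.3°, β = 7.7°: K_a = 0.3087.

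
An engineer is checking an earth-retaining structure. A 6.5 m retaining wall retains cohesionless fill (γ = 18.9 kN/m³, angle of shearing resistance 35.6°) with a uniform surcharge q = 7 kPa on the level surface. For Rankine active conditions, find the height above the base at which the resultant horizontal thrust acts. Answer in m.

K_a = 0.2641.
Triangular part P₁ = ½K_aγH² = 105.5 at H/3 = 2.167 m; rectangular part P₂ = K_a q H = 12.02 at H/2 = 3.250 m.
ȳ = (P₁·2.167 + P₂·3.250)/(P₁+P₂) = 2.277 m.

2.28 m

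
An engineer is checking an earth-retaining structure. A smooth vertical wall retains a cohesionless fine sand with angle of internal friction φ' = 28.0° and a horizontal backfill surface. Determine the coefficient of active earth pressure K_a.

K_a = tan²(45° − φ/2) = tan²(31.00°) = 0.3610.

0.361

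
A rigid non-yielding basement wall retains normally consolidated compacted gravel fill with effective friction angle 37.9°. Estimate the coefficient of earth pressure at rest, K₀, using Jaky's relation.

0.386

K₀ = 1 − sin φ' = 1 − sin 37.9° = 0.3857.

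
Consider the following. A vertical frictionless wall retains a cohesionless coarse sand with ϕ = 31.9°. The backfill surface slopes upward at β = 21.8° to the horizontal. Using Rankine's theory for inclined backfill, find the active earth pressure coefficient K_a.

K_a = cos β · (cos β − √(cos²β − cos²φ)) / (cos β + √(cos²β − cos²φ)).
cos β = 0.9285, cos φ = 0.8490, √(cos²β − cos²φ) = 0.3759.
K_a = 0.9285 × (0.9285 − 0.3759)/(0.9285 + 0.3759) = 0.3933.

0.393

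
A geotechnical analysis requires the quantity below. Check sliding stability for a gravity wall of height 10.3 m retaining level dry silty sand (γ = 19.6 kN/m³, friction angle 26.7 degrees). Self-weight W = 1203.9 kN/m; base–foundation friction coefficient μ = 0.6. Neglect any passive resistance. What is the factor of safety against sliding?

1.83

K_a = tan²(45° − 26.7°/2) = 0.3800.
P_a = ½K_aγH² = 0.5×0.3800×19.6×10.3² = 395.0 kN/m, acting at H/3 = 3.433 m above the base.
FS_sliding = μW / P_a = 0.6×1203.9 / 395.0 = 1.829.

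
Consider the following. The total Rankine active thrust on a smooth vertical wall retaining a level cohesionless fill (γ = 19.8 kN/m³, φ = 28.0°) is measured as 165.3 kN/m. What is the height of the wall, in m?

K_a = 0.3610. P_a = ½ K_a γ H² ⇒ H = √(2P_a/(K_a γ)).
H = √(2×165.3/(0.3610×19.8)) = 6.801 m.

6.80 m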